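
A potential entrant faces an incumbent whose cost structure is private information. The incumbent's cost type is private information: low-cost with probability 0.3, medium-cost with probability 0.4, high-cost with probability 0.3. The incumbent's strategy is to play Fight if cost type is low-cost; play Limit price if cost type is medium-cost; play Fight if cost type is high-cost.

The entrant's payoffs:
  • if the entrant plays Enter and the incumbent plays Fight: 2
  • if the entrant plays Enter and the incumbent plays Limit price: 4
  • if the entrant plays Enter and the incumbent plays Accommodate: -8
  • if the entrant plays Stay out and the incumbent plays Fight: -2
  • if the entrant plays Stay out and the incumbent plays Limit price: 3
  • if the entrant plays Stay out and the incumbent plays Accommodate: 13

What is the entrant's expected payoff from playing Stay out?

E[Stay out] = 0.3·(-2) + 0.4·3 + 0.3·(-2) = (-0.6) + 1.2 + (-0.6) = 0

0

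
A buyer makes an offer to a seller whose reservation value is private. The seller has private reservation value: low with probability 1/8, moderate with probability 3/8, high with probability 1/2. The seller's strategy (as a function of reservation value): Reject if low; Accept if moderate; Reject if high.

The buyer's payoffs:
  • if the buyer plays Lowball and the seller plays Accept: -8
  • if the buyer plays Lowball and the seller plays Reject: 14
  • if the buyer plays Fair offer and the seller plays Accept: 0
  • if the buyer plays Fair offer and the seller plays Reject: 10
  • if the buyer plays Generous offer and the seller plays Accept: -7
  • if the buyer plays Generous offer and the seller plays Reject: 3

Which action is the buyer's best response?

E[Lowball] = 1/8·(14) + 3/8·(-8) + 1/2·(14) = 23/4
E[Fair offer] = 1/8·(10) + 3/8·(0) + 1/2·(10) = 25/4
E[Generous offer] = 1/8·(3) + 3/8·(-7) + 1/2·(3) = -3/4
Best response: Fair offer (25/4 is the largest).

Fair offer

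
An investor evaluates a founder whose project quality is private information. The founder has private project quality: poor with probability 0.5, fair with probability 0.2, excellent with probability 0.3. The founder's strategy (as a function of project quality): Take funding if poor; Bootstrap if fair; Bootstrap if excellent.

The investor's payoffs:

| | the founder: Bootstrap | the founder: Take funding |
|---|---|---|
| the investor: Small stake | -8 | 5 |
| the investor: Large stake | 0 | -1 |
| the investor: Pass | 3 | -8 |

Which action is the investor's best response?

E[Small stake] = 0.5·(5) + 0.2·(-8) + 0.3·(-8) = -1.5
E[Large stake] = 0.5·(-1) + 0.2·(0) + 0.3·(0) = -0.5
E[Pass] = 0.5·(-8) + 0.2·(3) + 0.3·(3) = -2.5
Best response: Large stake (-0.5 is the largest).

Large stake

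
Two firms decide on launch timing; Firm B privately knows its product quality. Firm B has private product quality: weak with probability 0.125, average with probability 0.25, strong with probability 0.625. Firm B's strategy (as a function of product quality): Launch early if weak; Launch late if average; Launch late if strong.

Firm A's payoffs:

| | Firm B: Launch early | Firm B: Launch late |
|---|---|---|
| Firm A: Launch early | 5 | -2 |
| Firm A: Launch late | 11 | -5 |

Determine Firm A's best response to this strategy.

E[Launch early] = 0.125·(5) + 0.25·(-2) + 0.625·(-2) = -1.125
E[Launch late] = 0.125·(11) + 0.25·(-5) + 0.625·(-5) = -3
Best response: Launch early (-1.125 is the largest).

Launch early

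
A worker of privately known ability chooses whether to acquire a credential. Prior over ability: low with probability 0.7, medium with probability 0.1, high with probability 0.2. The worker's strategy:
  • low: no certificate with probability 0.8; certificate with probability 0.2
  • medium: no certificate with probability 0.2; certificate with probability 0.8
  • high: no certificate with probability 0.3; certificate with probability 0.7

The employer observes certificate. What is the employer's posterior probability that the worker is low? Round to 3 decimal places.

P(certificate) = 0.7·0.2 + 0.1·0.8 + 0.2·0.7 = 0.36
P(low | certificate) = (0.7·0.2) / 0.36 = 0.14 / 0.36 = 0.388889

0.389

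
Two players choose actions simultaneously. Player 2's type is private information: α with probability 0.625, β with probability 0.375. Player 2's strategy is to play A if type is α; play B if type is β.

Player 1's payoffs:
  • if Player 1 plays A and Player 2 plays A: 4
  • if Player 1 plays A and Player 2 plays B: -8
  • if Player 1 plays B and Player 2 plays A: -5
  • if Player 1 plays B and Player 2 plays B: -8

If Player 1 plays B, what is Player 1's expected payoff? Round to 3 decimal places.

-6.125

E[B] = 0.625·(-5) + 0.375·(-8) = (-3.125) + (-3) = -6.125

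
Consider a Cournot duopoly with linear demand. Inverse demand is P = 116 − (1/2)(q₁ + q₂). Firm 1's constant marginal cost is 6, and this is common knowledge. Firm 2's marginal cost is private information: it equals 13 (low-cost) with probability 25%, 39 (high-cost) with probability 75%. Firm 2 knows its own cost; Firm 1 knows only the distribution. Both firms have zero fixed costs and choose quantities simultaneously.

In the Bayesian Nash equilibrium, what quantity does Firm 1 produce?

Firm 2 with cost c maximizes (116 − (1/2)(q₁+q₂) − c)·q₂, giving q₂(c) = (116 − c − (1/2)q₁).
E[c₂] = 0.25·13 + 0.75·39 = 32.5
Firm 1's FOC against E[q₂] yields q₁ = (116 − 2·6 + E[c₂])/(3/2) = (116 − 12 + 32.5)/(3/2) = 91.

91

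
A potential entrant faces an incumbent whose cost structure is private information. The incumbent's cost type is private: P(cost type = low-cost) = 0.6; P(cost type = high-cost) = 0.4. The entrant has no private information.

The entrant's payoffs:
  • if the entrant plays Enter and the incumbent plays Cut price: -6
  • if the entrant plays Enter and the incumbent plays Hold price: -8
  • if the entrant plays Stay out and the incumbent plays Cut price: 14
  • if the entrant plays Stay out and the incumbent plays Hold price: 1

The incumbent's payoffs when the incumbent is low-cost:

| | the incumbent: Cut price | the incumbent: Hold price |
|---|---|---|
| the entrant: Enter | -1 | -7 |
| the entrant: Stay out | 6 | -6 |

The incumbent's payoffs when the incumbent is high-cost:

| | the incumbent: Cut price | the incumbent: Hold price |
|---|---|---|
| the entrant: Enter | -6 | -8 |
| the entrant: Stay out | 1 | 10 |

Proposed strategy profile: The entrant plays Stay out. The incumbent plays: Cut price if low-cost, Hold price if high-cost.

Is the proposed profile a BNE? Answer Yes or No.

Yes

The entrant plays Stay out: E[Stay out] = 0.6·(14) + 0.4·(1) = 8.8; E[Enter] = -6.8. Best-responding. ✓
The incumbent (cost type low-cost), facing Stay out: Cut price gives 6, Hold price gives -6. Proposed Cut price is best. ✓
The incumbent (cost type high-cost), facing Stay out: Cut price gives 1, Hold price gives 10. Proposed Hold price is best. ✓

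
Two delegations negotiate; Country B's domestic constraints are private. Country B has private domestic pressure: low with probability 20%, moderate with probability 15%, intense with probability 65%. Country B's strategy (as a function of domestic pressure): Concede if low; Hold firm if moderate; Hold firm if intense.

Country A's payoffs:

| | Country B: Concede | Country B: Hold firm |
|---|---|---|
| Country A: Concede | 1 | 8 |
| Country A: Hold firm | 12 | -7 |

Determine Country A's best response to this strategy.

Concede

E[Concede] = 0.2·(1) + 0.15·(8) + 0.65·(8) = 6.6
E[Hold firm] = 0.2·(12) + 0.15·(-7) + 0.65·(-7) = -3.2
Best response: Concede (6.6 is the largest).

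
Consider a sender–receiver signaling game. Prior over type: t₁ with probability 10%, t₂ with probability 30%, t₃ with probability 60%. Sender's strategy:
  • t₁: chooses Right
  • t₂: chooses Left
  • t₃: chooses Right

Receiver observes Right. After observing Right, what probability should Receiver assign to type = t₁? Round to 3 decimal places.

P(Right) = 0.1·1 + 0.3·0 + 0.6·1 = 0.7
P(t₁ | Right) = (0.1·1) / 0.7 = 0.1 / 0.7 = 0.142857

0.143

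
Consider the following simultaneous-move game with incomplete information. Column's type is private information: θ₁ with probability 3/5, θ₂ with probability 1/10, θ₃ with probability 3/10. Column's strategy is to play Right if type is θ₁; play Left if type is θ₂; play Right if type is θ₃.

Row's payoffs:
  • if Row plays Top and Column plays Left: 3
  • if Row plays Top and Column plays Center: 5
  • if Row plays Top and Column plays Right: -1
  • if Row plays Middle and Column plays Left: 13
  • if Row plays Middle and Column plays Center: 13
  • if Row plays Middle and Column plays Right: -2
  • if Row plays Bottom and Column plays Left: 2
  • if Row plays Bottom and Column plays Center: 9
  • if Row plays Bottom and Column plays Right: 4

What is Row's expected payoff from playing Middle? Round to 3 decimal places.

Take the expectation over Column's type, weighting each type's action by its prior probability.
E[Middle] = 3/5·(-2) + 1/10·13 + 3/10·(-2) = (-6/5) + 13/10 + (-3/5) = -1/2

-0.500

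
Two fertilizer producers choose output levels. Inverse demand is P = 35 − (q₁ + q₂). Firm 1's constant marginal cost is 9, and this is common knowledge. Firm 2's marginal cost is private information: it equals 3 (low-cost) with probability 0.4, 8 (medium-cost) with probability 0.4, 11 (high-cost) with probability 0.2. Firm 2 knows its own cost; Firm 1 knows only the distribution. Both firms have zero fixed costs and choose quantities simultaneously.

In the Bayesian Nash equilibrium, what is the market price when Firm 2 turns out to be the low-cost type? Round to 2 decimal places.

Firm 2 with cost c maximizes (35 − (q₁+q₂) − c)·q₂, giving q₂(c) = (35 − c − q₁)/2.
E[c₂] = 0.4·3 + 0.4·8 + 0.2·11 = 6.6
Firm 1's FOC against E[q₂] yields q₁ = (35 − 2·9 + E[c₂])/3 = (35 − 18 + 6.6)/3 = 7.86667.
q₂(low-cost) = 12.0667, so P = 35 − (7.86667 + 12.0667) = 15.0667.

15.07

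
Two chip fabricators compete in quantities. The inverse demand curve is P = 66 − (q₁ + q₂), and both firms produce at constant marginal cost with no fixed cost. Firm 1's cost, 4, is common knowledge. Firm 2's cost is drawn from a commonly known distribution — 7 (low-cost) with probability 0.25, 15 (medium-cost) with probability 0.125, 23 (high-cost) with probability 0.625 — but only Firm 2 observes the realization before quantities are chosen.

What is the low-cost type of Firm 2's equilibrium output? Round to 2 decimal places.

16.83

Firm 2 with cost c maximizes (66 − (q₁+q₂) − c)·q₂, giving q₂(c) = (66 − c − q₁)/2.
E[c₂] = 0.25·7 + 0.125·15 + 0.625·23 = 18
Firm 1's FOC against E[q₂] yields q₁ = (66 − 2·4 + E[c₂])/3 = (66 − 8 + 18)/3 = 25.3333.
q₂(low-cost) = (66 − 7 − 25.3333)/2 = 16.8333.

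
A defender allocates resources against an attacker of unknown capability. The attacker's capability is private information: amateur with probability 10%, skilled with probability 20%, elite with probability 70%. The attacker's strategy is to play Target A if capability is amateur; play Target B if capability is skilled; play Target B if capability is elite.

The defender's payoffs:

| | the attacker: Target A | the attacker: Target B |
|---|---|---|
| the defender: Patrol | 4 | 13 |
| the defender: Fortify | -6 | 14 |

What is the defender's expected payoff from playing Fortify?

12

E[Fortify] = 0.1·(-6) + 0.2·14 + 0.7·14 = (-0.6) + 2.8 + 9.8 = 12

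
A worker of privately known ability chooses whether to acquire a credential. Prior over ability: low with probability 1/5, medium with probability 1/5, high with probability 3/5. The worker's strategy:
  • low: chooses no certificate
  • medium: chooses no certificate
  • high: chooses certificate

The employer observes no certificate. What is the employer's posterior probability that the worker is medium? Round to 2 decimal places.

0.50

Apply Bayes' rule using the sender's strategy as the likelihood.
P(no certificate) = (1/5)·1 + (1/5)·1 + (3/5)·0 = 2/5
P(medium | no certificate) = ((1/5)·1) / (2/5) = (1/5) / (2/5) = 1/2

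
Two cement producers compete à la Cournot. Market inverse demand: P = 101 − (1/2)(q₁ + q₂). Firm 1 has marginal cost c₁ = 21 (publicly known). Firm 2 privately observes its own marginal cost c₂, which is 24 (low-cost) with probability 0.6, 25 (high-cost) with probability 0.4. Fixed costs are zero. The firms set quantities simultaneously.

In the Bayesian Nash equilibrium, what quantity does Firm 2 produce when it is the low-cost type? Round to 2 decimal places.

49.20

Type-c best response for Firm 2: q₂(c) = (101 − c) − q₁/2.
Firm 1 maximizes expected profit; its first-order condition is 101 − q₁ − (1/2)E[q₂] − 21 = 0.
Substituting E[q₂] and solving: E[c₂] = 24.4, so q₁ = (101 − 2·21 + 24.4)/(3/2) = 55.6.
q₂(low-cost) = (101 − 24 − (1/2)·55.6) = 49.2.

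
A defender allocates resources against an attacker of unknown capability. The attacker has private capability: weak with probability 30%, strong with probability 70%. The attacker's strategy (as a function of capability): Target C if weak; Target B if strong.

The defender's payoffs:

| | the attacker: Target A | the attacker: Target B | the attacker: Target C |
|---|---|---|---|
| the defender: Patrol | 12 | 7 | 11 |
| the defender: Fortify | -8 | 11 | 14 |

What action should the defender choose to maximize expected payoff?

Fortify

E[Patrol] = 0.3·(11) + 0.7·(7) = 8.2
E[Fortify] = 0.3·(14) + 0.7·(11) = 11.9
Best response: Fortify (11.9 is the largest).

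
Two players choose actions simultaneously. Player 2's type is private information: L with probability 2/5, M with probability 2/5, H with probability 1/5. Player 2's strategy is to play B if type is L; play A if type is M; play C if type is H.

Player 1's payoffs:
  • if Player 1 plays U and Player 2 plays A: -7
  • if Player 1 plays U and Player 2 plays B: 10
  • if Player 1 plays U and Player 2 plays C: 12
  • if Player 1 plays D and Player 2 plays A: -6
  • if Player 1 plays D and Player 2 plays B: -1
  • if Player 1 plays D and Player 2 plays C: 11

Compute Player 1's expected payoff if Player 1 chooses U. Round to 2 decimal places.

Take the expectation over Player 2's type, weighting each type's action by its prior probability.
E[U] = 2/5·10 + 2/5·(-7) + 1/5·12 = 4 + (-14/5) + 12/5 = 18/5

3.60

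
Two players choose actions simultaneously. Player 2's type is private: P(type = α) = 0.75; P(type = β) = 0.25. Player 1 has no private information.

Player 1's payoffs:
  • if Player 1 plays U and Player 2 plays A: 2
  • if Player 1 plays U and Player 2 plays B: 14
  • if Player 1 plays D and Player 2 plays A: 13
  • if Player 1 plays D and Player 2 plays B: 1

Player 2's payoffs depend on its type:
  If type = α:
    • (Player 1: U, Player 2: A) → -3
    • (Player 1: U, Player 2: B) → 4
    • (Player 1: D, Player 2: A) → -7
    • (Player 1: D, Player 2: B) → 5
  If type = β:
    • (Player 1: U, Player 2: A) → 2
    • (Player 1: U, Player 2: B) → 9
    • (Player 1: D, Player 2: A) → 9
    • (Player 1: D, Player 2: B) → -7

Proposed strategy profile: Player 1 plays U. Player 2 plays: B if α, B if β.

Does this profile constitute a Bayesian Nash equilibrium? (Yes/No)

Yes

A profile is a BNE iff every type of every player is best-responding given beliefs about the other side.
Player 1 plays U: E[U] = 0.75·(14) + 0.25·(14) = 14; E[D] = 1. Best-responding. ✓
Player 2 (type α), facing U: A gives -3, B gives 4. Proposed B is best. ✓
Player 2 (type β), facing U: A gives 2, B gives 9. Proposed B is best. ✓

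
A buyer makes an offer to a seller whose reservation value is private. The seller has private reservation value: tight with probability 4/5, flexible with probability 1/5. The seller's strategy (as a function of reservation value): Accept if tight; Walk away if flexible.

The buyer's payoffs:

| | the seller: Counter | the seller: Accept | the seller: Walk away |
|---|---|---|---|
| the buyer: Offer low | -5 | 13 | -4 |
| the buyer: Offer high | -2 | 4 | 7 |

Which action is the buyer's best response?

E[Offer low] = 4/5·(13) + 1/5·(-4) = 48/5
E[Offer high] = 4/5·(4) + 1/5·(7) = 23/5
Best response: Offer low (48/5 is the largest).

Offer low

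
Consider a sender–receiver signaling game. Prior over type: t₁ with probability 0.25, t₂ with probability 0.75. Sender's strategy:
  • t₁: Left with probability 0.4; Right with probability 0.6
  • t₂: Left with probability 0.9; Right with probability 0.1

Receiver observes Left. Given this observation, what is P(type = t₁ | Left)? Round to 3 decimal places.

Apply Bayes' rule using the sender's strategy as the likelihood.
P(Left) = 0.25·0.4 + 0.75·0.9 = 0.775
P(t₁ | Left) = (0.25·0.4) / 0.775 = 0.1 / 0.775 = 0.129032

0.129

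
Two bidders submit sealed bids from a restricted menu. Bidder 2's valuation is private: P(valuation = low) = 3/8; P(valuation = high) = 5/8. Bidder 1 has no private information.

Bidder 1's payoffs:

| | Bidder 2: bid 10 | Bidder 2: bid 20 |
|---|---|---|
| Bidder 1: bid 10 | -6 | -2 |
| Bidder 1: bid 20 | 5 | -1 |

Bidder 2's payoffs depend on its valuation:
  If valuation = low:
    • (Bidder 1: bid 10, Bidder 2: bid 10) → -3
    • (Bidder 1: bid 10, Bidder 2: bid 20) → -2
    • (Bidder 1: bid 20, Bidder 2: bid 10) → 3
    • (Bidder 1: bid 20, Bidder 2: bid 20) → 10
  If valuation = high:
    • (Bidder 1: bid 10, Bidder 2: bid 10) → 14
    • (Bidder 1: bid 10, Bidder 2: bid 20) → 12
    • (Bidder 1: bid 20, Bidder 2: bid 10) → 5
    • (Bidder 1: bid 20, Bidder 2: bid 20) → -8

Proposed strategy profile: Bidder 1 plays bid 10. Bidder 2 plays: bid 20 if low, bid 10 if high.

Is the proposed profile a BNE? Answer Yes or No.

A profile is a BNE iff every type of every player is best-responding given beliefs about the other side.
Bidder 1 plays bid 10: E[bid 10] = 3/8·(-2) + 5/8·(-6) = -9/2; E[bid 20] = 11/4. Not best-responding. ✗
Bidder 2 (valuation low), facing bid 10: bid 10 gives -3, bid 20 gives -2. Proposed bid 20 is best. ✓
Bidder 2 (valuation high), facing bid 10: bid 10 gives 14, bid 20 gives 12. Proposed bid 10 is best. ✓

No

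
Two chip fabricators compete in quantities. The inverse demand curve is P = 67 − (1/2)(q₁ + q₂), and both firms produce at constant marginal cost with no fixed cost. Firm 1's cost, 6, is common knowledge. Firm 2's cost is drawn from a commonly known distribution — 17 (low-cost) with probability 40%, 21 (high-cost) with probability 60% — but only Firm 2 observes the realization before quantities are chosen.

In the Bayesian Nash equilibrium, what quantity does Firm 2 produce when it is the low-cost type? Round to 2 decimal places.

Firm 2 with cost c maximizes (67 − (1/2)(q₁+q₂) − c)·q₂, giving q₂(c) = (67 − c − (1/2)q₁).
E[c₂] = 0.4·17 + 0.6·21 = 19.4
Firm 1's FOC against E[q₂] yields q₁ = (67 − 2·6 + E[c₂])/(3/2) = (67 − 12 + 19.4)/(3/2) = 49.6.
q₂(low-cost) = (67 − 17 − (1/2)·49.6) = 25.2.

25.20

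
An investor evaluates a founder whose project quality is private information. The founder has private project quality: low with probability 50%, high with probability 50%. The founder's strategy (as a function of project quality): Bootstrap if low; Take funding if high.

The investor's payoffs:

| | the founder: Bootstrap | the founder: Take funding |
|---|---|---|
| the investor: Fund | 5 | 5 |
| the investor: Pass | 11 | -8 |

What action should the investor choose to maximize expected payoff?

E[Fund] = 0.5·(5) + 0.5·(5) = 5
E[Pass] = 0.5·(11) + 0.5·(-8) = 1.5
Best response: Fund (5 is the largest).

Fund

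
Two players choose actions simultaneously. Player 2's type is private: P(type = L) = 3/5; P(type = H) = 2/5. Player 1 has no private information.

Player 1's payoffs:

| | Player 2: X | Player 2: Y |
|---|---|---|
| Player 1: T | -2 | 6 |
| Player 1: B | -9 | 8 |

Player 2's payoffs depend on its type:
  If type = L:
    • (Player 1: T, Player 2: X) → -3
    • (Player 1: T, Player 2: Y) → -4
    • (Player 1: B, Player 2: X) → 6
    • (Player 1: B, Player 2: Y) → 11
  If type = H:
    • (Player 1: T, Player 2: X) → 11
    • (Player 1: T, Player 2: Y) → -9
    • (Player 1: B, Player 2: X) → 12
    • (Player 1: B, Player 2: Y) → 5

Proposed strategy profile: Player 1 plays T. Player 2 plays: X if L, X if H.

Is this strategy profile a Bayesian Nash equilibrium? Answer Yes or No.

A profile is a BNE iff every type of every player is best-responding given beliefs about the other side.
Player 1 plays T: E[T] = 3/5·(-2) + 2/5·(-2) = -2; E[B] = -9. Best-responding. ✓
Player 2 (type L), facing T: X gives -3, Y gives -4. Proposed X is best. ✓
Player 2 (type H), facing T: X gives 11, Y gives -9. Proposed X is best. ✓

Yes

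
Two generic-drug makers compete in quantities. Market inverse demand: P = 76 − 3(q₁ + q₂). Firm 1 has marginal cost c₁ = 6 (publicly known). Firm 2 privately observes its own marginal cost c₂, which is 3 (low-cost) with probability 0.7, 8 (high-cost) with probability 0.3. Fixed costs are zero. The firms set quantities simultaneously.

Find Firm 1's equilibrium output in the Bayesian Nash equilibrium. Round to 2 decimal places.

Firm 2 with cost c maximizes (76 − 3(q₁+q₂) − c)·q₂, giving q₂(c) = (76 − c − 3q₁)/6.
E[c₂] = 0.7·3 + 0.3·8 = 4.5
Firm 1's FOC against E[q₂] yields q₁ = (76 − 2·6 + E[c₂])/9 = (76 − 12 + 4.5)/9 = 7.61111.

7.61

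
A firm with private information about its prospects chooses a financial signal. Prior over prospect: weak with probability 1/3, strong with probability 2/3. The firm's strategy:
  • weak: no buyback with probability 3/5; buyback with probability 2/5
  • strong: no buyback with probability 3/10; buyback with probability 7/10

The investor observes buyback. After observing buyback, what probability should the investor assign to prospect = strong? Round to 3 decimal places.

0.778

Apply Bayes' rule using the sender's strategy as the likelihood.
P(buyback) = (1/3)·(2/5) + (2/3)·(7/10) = 3/5
P(strong | buyback) = ((2/3)·(7/10)) / (3/5) = (7/15) / (3/5) = 7/9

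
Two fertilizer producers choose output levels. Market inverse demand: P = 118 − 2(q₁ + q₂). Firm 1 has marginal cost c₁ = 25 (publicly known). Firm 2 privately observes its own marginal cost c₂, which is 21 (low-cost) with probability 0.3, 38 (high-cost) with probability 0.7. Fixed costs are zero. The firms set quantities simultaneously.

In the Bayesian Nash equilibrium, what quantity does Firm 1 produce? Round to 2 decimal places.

16.82

Firm 2 with cost c maximizes (118 − 2(q₁+q₂) − c)·q₂, giving q₂(c) = (118 − c − 2q₁)/4.
E[c₂] = 0.3·21 + 0.7·38 = 32.9
Firm 1's FOC against E[q₂] yields q₁ = (118 − 2·25 + E[c₂])/6 = (118 − 50 + 32.9)/6 = 16.8167.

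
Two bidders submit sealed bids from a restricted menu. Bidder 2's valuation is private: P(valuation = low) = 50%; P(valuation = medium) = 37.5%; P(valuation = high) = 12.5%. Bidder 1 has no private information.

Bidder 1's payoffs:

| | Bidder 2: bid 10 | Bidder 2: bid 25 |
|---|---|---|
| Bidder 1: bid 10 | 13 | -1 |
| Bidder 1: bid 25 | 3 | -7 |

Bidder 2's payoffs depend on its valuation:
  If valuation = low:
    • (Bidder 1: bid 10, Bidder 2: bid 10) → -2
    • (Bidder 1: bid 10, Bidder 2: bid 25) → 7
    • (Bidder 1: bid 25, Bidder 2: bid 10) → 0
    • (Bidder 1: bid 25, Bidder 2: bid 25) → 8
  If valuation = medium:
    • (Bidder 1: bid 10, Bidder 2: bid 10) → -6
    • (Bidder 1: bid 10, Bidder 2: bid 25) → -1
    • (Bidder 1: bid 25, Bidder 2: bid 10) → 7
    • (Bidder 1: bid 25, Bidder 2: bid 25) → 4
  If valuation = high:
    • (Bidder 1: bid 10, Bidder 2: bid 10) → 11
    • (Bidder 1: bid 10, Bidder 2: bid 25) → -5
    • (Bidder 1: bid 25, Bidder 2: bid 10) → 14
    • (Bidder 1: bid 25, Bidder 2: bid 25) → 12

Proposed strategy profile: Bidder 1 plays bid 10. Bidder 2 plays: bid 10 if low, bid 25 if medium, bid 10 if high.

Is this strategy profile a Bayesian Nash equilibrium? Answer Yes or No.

No

A profile is a BNE iff every type of every player is best-responding given beliefs about the other side.
Bidder 1 plays bid 10: E[bid 10] = 0.5·(13) + 0.375·(-1) + 0.125·(13) = 7.75; E[bid 25] = -0.75. Best-responding. ✓
Bidder 2 (valuation low), facing bid 10: bid 10 gives -2, bid 25 gives 7. Proposed bid 10 is not best — profitable deviation exists. ✗
Bidder 2 (valuation medium), facing bid 10: bid 10 gives -6, bid 25 gives -1. Proposed bid 25 is best. ✓
Bidder 2 (valuation high), facing bid 10: bid 10 gives 11, bid 25 gives -5. Proposed bid 10 is best. ✓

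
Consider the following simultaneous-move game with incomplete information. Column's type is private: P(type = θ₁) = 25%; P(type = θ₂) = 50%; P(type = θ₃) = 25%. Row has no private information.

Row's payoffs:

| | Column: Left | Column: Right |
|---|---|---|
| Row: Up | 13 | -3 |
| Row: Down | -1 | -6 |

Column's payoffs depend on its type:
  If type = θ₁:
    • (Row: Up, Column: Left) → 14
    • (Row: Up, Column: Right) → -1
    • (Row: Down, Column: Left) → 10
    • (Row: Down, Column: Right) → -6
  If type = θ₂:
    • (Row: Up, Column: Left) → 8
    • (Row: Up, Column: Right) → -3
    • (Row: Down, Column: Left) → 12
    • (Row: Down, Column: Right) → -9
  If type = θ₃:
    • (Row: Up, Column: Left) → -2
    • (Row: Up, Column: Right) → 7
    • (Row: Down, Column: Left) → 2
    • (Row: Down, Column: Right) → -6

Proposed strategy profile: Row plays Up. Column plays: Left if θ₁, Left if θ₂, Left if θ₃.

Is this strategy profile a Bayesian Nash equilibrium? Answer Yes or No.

A profile is a BNE iff every type of every player is best-responding given beliefs about the other side.
Row plays Up: E[Up] = 0.25·(13) + 0.5·(13) + 0.25·(13) = 13; E[Down] = -1. Best-responding. ✓
Column (type θ₁), facing Up: Left gives 14, Right gives -1. Proposed Left is best. ✓
Column (type θ₂), facing Up: Left gives 8, Right gives -3. Proposed Left is best. ✓
Column (type θ₃), facing Up: Left gives -2, Right gives 7. Proposed Left is not best — profitable deviation exists. ✗

No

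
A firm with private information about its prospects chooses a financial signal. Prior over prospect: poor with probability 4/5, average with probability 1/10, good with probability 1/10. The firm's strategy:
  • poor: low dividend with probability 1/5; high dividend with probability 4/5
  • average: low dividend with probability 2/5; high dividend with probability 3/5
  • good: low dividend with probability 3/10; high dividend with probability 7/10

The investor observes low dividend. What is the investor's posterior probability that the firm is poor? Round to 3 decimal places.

0.696

P(low dividend) = (4/5)·(1/5) + (1/10)·(2/5) + (1/10)·(3/10) = 23/100
P(poor | low dividend) = ((4/5)·(1/5)) / (23/100) = (4/25) / (23/100) = 16/23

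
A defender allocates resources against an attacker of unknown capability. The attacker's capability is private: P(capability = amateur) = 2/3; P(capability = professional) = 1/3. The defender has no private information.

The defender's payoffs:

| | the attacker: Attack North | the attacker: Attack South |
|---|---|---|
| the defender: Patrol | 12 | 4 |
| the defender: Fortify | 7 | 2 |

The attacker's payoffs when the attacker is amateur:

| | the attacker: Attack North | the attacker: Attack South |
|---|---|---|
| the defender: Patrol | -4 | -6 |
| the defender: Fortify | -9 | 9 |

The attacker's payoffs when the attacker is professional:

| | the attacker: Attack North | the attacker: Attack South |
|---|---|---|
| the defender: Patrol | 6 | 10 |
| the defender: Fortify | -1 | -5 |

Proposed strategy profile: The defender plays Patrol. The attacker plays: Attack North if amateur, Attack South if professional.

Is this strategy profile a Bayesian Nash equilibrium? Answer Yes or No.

A profile is a BNE iff every type of every player is best-responding given beliefs about the other side.
The defender plays Patrol: E[Patrol] = 2/3·(12) + 1/3·(4) = 28/3; E[Fortify] = 16/3. Best-responding. ✓
The attacker (capability amateur), facing Patrol: Attack North gives -4, Attack South gives -6. Proposed Attack North is best. ✓
The attacker (capability professional), facing Patrol: Attack North gives 6, Attack South gives 10. Proposed Attack South is best. ✓

Yes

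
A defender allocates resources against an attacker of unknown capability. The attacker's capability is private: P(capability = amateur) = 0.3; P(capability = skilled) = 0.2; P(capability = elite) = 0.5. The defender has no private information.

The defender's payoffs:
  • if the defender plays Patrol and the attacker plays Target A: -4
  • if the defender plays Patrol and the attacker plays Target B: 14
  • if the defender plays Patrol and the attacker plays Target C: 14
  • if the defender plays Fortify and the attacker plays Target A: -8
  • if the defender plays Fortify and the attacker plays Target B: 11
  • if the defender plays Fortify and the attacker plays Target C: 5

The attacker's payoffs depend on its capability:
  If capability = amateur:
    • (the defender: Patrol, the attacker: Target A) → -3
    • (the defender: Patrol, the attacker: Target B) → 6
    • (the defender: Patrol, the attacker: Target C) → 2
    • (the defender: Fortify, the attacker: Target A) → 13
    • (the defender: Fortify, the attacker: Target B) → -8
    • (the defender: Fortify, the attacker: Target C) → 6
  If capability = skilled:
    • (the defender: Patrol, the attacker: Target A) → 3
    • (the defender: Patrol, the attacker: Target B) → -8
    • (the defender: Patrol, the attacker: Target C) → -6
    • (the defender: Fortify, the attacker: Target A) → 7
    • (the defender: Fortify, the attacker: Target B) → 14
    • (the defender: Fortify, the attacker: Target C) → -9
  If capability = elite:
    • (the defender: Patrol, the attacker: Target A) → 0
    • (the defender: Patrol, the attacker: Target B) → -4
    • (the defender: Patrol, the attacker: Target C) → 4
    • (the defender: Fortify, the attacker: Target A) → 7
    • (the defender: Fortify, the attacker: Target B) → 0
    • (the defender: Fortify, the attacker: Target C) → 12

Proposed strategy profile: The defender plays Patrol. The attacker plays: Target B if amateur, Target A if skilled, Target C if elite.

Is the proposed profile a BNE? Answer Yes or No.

Yes

The defender plays Patrol: E[Patrol] = 0.3·(14) + 0.2·(-4) + 0.5·(14) = 10.4; E[Fortify] = 4.2. Best-responding. ✓
The attacker (capability amateur), facing Patrol: Target A gives -3, Target B gives 6, Target C gives 2. Proposed Target B is best. ✓
The attacker (capability skilled), facing Patrol: Target A gives 3, Target B gives -8, Target C gives -6. Proposed Target A is best. ✓
The attacker (capability elite), facing Patrol: Target A gives 0, Target B gives -4, Target C gives 4. Proposed Target C is best. ✓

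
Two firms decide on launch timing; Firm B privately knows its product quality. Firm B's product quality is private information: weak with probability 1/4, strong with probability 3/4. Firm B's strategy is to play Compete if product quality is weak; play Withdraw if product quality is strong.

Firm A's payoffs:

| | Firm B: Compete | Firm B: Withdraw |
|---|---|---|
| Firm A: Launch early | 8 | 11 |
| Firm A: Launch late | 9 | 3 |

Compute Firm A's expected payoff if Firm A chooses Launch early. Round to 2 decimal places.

E[Launch early] = 1/4·8 + 3/4·11 = 2 + 33/4 = 41/4

10.25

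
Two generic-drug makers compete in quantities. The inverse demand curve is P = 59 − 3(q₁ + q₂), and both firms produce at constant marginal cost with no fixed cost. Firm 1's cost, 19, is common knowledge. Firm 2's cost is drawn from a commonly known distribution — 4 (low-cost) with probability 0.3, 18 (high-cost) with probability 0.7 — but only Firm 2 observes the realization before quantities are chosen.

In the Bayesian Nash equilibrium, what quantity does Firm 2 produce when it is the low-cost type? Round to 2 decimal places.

Firm 2 with cost c maximizes (59 − 3(q₁+q₂) − c)·q₂, giving q₂(c) = (59 − c − 3q₁)/6.
E[c₂] = 0.3·4 + 0.7·18 = 13.8
Firm 1's FOC against E[q₂] yields q₁ = (59 − 2·19 + E[c₂])/9 = (59 − 38 + 13.8)/9 = 3.86667.
q₂(low-cost) = (59 − 4 − 3·3.86667)/6 = 7.23333.

7.23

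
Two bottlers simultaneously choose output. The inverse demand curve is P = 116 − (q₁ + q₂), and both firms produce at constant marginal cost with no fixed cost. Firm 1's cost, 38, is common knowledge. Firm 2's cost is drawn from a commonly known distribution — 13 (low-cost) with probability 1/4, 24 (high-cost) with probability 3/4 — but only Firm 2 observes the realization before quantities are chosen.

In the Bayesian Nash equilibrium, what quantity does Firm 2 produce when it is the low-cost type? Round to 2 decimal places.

Firm 2 with cost c maximizes (116 − (q₁+q₂) − c)·q₂, giving q₂(c) = (116 − c − q₁)/2.
E[c₂] = 1/4·13 + 3/4·24 = 21.25
Firm 1's FOC against E[q₂] yields q₁ = (116 − 2·38 + E[c₂])/3 = (116 − 76 + 21.25)/3 = 20.4167.
q₂(low-cost) = (116 − 13 − 20.4167)/2 = 41.2917.

41.29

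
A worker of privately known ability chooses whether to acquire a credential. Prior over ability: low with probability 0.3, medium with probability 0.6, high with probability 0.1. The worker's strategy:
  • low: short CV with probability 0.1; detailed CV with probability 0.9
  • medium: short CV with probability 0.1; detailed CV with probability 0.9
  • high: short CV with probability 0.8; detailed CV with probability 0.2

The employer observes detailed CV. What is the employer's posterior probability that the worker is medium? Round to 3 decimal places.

0.651

P(detailed CV) = 0.3·0.9 + 0.6·0.9 + 0.1·0.2 = 0.83
P(medium | detailed CV) = (0.6·0.9) / 0.83 = 0.54 / 0.83 = 0.650602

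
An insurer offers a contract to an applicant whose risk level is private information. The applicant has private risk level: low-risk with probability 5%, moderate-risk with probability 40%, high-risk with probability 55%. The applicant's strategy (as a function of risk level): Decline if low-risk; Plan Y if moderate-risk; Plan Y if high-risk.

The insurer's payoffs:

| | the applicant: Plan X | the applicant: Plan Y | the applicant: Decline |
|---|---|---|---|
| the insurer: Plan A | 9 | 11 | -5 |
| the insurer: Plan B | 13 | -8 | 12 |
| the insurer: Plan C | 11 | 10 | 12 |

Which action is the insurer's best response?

Plan A

Compute the insurer's expected payoff for each action, taking the expectation over the applicant's type.
E[Plan A] = 0.05·(-5) + 0.4·(11) + 0.55·(11) = 10.2
E[Plan B] = 0.05·(12) + 0.4·(-8) + 0.55·(-8) = -7
E[Plan C] = 0.05·(12) + 0.4·(10) + 0.55·(10) = 10.1
Best response: Plan A (10.2 is the largest).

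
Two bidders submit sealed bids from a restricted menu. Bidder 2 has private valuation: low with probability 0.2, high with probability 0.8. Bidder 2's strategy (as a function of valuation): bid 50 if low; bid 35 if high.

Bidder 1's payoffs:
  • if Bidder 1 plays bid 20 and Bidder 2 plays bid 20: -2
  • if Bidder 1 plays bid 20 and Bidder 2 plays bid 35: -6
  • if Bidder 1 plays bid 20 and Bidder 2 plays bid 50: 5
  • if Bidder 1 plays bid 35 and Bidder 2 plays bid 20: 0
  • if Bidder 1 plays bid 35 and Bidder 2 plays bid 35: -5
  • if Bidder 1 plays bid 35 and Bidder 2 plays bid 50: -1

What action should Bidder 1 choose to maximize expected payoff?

E[bid 20] = 0.2·(5) + 0.8·(-6) = -3.8
E[bid 35] = 0.2·(-1) + 0.8·(-5) = -4.2
Best response: bid 20 (-3.8 is the largest).

bid 20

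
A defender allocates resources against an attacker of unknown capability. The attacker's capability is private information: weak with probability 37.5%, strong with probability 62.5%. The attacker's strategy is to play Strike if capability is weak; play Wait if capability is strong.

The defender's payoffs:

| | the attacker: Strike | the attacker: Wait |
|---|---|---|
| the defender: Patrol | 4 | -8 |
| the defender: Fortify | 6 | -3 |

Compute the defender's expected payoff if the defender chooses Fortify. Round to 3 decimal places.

0.375

E[Fortify] = 0.375·6 + 0.625·(-3) = 2.25 + (-1.875) = 0.375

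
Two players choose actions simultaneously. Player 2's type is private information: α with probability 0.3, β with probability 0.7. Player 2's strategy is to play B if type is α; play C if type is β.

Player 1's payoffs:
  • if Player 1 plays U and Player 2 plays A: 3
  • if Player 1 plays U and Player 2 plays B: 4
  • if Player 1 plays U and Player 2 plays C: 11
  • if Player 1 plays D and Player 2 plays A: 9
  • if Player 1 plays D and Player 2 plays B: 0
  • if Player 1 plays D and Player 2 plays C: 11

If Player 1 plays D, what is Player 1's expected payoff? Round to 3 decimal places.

7.700

E[D] = 0.3·0 + 0.7·11 = 0 + 7.7 = 7.7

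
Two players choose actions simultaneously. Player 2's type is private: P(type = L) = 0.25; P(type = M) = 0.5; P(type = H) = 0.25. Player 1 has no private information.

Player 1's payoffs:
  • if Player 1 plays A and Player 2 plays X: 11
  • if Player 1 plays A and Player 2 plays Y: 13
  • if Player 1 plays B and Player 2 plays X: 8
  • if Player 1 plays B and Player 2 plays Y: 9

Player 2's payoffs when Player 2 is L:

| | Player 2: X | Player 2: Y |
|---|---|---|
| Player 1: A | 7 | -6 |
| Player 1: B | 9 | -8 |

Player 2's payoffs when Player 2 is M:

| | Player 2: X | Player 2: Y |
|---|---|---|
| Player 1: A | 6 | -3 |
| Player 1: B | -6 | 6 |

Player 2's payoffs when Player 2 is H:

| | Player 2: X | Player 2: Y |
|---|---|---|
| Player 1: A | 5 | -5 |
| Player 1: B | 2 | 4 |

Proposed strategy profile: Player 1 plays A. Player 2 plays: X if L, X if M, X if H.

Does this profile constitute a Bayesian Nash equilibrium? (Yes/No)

Player 1 plays A: E[A] = 0.25·(11) + 0.5·(11) + 0.25·(11) = 11; E[B] = 8. Best-responding. ✓
Player 2 (type L), facing A: X gives 7, Y gives -6. Proposed X is best. ✓
Player 2 (type M), facing A: X gives 6, Y gives -3. Proposed X is best. ✓
Player 2 (type H), facing A: X gives 5, Y gives -5. Proposed X is best. ✓

Yes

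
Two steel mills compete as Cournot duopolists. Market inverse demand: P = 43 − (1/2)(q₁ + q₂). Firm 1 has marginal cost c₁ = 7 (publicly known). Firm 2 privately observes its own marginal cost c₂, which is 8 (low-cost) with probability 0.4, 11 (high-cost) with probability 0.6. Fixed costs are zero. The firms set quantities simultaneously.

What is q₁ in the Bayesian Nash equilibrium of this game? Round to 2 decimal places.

Firm 2 with cost c maximizes (43 − (1/2)(q₁+q₂) − c)·q₂, giving q₂(c) = (43 − c − (1/2)q₁).
E[c₂] = 0.4·8 + 0.6·11 = 9.8
Firm 1's FOC against E[q₂] yields q₁ = (43 − 2·7 + E[c₂])/(3/2) = (43 − 14 + 9.8)/(3/2) = 25.8667.

25.87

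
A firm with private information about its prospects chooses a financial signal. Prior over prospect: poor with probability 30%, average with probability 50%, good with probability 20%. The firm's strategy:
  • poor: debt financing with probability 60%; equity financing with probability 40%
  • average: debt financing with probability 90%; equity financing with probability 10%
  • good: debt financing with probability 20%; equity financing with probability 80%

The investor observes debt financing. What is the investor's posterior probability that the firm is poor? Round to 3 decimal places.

P(debt financing) = 0.3·0.6 + 0.5·0.9 + 0.2·0.2 = 0.67
P(poor | debt financing) = (0.3·0.6) / 0.67 = 0.18 / 0.67 = 0.268657

0.269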